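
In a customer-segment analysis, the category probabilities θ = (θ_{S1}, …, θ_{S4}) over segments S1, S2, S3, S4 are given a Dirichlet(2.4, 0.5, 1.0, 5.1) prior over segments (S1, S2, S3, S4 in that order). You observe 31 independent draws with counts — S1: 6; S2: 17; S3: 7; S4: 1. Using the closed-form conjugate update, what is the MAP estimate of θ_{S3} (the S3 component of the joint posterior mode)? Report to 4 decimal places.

0.1944

The Dirichlet prior is conjugate to the Multinomial likelihood: each posterior αⱼ = prior αⱼ + observed count nⱼ.
Posterior concentration: (8.4, 17.5, 8.0, 6.1), total = 40.0.
Joint mode component: (α_{S3}−1)/(Σα−K) = 7.0/36.0 = 0.1944.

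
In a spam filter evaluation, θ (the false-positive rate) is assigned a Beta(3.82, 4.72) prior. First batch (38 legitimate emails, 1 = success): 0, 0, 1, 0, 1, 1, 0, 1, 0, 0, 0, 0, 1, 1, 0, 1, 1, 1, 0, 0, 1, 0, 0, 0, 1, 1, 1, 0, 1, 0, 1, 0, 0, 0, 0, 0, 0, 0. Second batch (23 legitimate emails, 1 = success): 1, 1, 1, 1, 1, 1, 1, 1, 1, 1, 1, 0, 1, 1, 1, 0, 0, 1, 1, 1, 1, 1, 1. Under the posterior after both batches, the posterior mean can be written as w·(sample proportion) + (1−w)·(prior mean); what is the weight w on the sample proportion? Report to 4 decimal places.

The Beta prior is conjugate to a Binomial/Bernoulli likelihood; the update adds successes to α and failures to β.
Total number of legitimate emails: n = 38 + 23 = 61.
Posterior mean = (α₀+k)/(α₀+β₀+n) = [n/(α₀+β₀+n)]·(k/n) + [(α₀+β₀)/(α₀+β₀+n)]·α₀/(α₀+β₀), so only n and the prior enter the weight.
The weight on the data is w = n/(α₀+β₀+n) = 61/(3.82+4.72+61) = 61/69.54 = 0.8772.

0.8772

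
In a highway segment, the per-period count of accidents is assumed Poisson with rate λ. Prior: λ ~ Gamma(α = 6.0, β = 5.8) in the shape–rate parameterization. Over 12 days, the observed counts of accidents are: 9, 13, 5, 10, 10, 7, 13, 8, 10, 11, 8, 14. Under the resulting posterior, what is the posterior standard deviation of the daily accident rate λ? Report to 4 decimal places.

With a Gamma(shape α, rate β) prior, the Poisson likelihood is conjugate: the posterior is Gamma(α + ΣXᵢ, β + n).
Sum of counts S = 118 over n = 12 days.
Posterior: Gamma(α+S, β+n) = Gamma(6.0+118, 5.8+12) = Gamma(124.0, 17.8).
SD = √α/β = √124.0/17.8 = 0.6256.

0.6256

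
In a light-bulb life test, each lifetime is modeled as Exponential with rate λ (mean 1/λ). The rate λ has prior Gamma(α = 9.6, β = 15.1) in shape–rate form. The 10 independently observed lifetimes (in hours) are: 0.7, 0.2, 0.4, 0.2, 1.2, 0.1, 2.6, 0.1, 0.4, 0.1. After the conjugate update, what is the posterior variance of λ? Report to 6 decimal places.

With a Gamma(shape α, rate β) prior on the exponential rate λ, the posterior after n observations with total T = Σxᵢ is Gamma(α+n, β+T).
Sum of observations T = 6.0 hours; n = 10.
Posterior: Gamma(9.6+10, 15.1+6.0) = Gamma(19.6, 21.1).
Var = α/β² = 0.044024.

0.044024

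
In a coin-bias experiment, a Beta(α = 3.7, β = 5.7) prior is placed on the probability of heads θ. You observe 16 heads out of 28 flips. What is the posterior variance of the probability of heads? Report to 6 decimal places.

The Beta prior is conjugate to a Binomial/Bernoulli likelihood; the update adds successes to α and failures to β.
Posterior: Beta(α+k, β+n−k) = Beta(3.7+16, 5.7+12) = Beta(19.7, 17.7).
Var = αβ/((α+β)²(α+β+1)) = 19.7·17.7/(37.4²·38.4) = 0.006492.

0.006492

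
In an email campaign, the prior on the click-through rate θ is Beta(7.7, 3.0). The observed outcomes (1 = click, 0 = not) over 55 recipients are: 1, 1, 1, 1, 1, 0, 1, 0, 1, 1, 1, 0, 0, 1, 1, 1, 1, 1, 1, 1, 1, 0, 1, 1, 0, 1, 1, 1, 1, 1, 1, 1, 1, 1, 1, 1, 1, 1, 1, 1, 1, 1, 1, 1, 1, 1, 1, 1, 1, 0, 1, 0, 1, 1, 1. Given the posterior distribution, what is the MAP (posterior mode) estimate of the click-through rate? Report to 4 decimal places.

0.8430

The Beta prior is conjugate to a Binomial/Bernoulli likelihood; the update adds successes to α and failures to β.
Posterior: Beta(α+k, β+n−k) = Beta(7.7+47, 3.0+8) = Beta(54.7, 11.0).
Mode of Beta(a,b) for a,b>1 is (a−1)/(a+b−2) = 53.7/63.7 = 0.8430.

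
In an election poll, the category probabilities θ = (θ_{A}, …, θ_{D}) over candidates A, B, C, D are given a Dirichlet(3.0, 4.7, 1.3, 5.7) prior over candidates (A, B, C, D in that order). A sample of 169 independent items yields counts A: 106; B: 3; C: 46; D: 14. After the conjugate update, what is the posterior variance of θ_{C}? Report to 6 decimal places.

0.001035

The Dirichlet prior is conjugate to the Multinomial likelihood: each posterior αⱼ = prior αⱼ + observed count nⱼ.
Posterior concentration: (109.0, 7.7, 47.3, 19.7), total = 183.7.
Var[θ_j] = α_j(Σα−α_j)/((Σα)²(Σα+1)) = 47.3·136.4/(183.7²·184.7) = 0.001035.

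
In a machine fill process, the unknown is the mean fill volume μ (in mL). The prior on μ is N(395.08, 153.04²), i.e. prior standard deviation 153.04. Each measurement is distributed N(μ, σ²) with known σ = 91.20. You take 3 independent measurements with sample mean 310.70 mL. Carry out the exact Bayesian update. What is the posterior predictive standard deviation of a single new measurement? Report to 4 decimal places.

For Normal data with known variance σ², a Normal(μ₀, σ₀²) prior on μ is conjugate. Posterior precision = 1/σ₀² + n/σ²; posterior mean is the precision-weighted average of μ₀ and x̄.
σ₀² = 153.04² = 23421.2416, σ² = 91.20² = 8317.44; σ² + n·σ₀² = 8317.44 + 3·23421.2416 = 78581.1648.
Posterior precision = 1/σ₀² + n/σ² = 1/23421.2416 + 3/8317.44 = (σ² + n·σ₀²)/(σ₀²σ²) = 78581.1648/(23421.2416·8317.44); posterior variance σₙ² = σ₀²σ²/(σ² + n·σ₀²) = 23421.2416·8317.44/78581.1648 = 2479.026268.
Predictive variance for one new observation = σₙ² + σ² = 23421.2416·8317.44/78581.1648 + 8317.44 = σ²·(σ₀² + 78581.1648)/78581.1648 = 8317.44·102002.4064/78581.1648 = 10796.466268; SD = √(8317.44·102002.4064/78581.1648) = 103.9060.

103.9060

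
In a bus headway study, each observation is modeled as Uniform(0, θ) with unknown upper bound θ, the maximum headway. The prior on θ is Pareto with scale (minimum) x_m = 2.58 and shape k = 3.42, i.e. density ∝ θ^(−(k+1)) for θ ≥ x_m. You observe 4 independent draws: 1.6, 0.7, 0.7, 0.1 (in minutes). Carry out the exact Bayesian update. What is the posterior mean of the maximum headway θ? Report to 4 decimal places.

2.9819

A Pareto(scale x_m, shape k) prior on the upper bound θ of Uniform(0, θ) is conjugate: posterior is Pareto(max(x_m, max xᵢ), k + n).
Sample maximum = 1.6; prior scale x_m = 2.58 → posterior scale = max = 2.58.
Posterior shape = 3.42 + 4 = 7.42.
E[θ|data] = k·x_m/(k−1) = 7.42·2.58/6.42 = 2.9819.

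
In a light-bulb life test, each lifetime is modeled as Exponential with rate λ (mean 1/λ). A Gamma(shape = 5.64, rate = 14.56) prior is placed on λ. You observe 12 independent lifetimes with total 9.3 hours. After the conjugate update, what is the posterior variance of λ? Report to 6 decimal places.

0.030985

With a Gamma(shape α, rate β) prior on the exponential rate λ, the posterior after n observations with total T = Σxᵢ is Gamma(α+n, β+T).
Posterior: Gamma(5.64+12, 14.56+9.3) = Gamma(17.64, 23.86).
Var = α/β² = 0.030985.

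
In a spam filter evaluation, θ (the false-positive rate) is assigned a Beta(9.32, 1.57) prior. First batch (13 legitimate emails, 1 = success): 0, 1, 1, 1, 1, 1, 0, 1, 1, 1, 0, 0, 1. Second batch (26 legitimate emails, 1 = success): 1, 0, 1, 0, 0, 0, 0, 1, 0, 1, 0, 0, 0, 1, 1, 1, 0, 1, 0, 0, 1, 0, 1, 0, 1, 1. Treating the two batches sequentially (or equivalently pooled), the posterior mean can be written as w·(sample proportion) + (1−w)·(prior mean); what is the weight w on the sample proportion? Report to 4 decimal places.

The Beta prior is conjugate to a Binomial/Bernoulli likelihood; the update adds successes to α and failures to β.
Total number of legitimate emails: n = 13 + 26 = 39.
Posterior mean = (α₀+k)/(α₀+β₀+n) = [n/(α₀+β₀+n)]·(k/n) + [(α₀+β₀)/(α₀+β₀+n)]·α₀/(α₀+β₀), so only n and the prior enter the weight.
The weight on the data is w = n/(α₀+β₀+n) = 39/(9.32+1.57+39) = 39/49.89 = 0.7817.

0.7817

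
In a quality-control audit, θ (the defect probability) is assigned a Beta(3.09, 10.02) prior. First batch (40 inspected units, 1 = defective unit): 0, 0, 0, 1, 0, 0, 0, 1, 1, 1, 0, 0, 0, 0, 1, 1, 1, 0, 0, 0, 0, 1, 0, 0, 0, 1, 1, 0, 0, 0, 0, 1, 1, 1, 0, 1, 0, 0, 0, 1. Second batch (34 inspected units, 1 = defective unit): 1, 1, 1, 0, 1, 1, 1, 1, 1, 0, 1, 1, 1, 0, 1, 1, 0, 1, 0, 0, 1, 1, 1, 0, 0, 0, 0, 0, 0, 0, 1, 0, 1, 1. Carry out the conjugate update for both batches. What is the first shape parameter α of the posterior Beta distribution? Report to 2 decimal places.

38.09

The Beta prior is conjugate to a Binomial/Bernoulli likelihood; the update adds successes to α and failures to β.
After batch 1: Beta(3.09+15, 10.02+25) = Beta(18.09, 35.02).
After batch 2: Beta(18.09+20, 35.02+14) = Beta(38.09, 49.02).
Posterior α = 38.09.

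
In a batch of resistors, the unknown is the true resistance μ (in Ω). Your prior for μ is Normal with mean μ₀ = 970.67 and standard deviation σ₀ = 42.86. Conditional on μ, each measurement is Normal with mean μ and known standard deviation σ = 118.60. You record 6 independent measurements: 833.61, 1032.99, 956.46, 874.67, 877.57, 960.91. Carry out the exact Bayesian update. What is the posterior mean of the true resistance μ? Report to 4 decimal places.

For Normal data with known variance σ², a Normal(μ₀, σ₀²) prior on μ is conjugate. Posterior precision = 1/σ₀² + n/σ²; posterior mean is the precision-weighted average of μ₀ and x̄.
Σxᵢ = 833.61 + 1032.99 + 956.46 + 874.67 + 877.57 + 960.91 = 5536.21, so n·x̄ = 5536.21.
σ₀² = 42.86² = 1836.9796, σ² = 118.60² = 14065.96; σ² + n·σ₀² = 14065.96 + 6·1836.9796 = 25087.8376.
Posterior mean = (μ₀/σ₀² + n·x̄/σ²)/(1/σ₀² + n/σ²) = (σ²·μ₀ + σ₀²·n·x̄)/(σ² + n·σ₀²) = (14065.96·970.67 + 1836.9796·5536.21)/25087.8376 = 23823310.224516/25087.8376 = 949.5960.

949.5960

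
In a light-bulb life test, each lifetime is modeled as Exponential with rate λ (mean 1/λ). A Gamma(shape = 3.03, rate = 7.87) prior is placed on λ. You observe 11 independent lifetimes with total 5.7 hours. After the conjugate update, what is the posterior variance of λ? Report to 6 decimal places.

With a Gamma(shape α, rate β) prior on the exponential rate λ, the posterior after n observations with total T = Σxᵢ is Gamma(α+n, β+T).
Posterior: Gamma(3.03+11, 7.87+5.7) = Gamma(14.03, 13.57).
Var = α/β² = 0.076190.

0.076190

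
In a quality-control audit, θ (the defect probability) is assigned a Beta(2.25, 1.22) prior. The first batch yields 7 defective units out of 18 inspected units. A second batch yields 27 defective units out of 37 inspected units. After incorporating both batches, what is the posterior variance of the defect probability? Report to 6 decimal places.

The Beta prior is conjugate to a Binomial/Bernoulli likelihood; the update adds successes to α and failures to β.
After batch 1: Beta(2.25+7, 1.22+11) = Beta(9.25, 12.22).
After batch 2: Beta(9.25+27, 12.22+10) = Beta(36.25, 22.22).
Var = αβ/((α+β)²(α+β+1)) = 36.25·22.22/(58.47²·59.47) = 0.003962.

0.003962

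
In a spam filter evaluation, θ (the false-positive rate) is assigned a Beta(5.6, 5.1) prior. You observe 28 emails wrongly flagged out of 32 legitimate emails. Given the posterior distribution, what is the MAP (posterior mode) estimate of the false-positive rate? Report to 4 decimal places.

0.8010

The Beta prior is conjugate to a Binomial/Bernoulli likelihood; the update adds successes to α and failures to β.
Posterior: Beta(α+k, β+n−k) = Beta(5.6+28, 5.1+4) = Beta(33.6, 9.1).
Mode of Beta(a,b) for a,b>1 is (a−1)/(a+b−2) = 32.6/40.7 = 0.8010.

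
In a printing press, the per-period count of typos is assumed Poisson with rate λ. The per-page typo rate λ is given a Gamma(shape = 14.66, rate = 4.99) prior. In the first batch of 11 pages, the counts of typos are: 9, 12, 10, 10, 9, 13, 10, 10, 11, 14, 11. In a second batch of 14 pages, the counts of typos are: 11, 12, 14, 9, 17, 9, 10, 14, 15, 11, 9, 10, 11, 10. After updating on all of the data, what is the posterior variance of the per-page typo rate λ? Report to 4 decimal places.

With a Gamma(shape α, rate β) prior, the Poisson likelihood is conjugate: the posterior is Gamma(α + ΣXᵢ, β + n).
Batch 1: sum of counts S = 119 over n = 11 pages.
After batch 1: Gamma(α+S, β+n) = Gamma(14.66+119, 4.99+11) = Gamma(133.66, 15.99).
Batch 2: sum of counts S = 162 over n = 14 pages.
After batch 2: Gamma(α+S, β+n) = Gamma(133.66+162, 15.99+14) = Gamma(295.66, 29.99).
Var = α/β² = 295.66/29.99² = 0.3287.

0.3287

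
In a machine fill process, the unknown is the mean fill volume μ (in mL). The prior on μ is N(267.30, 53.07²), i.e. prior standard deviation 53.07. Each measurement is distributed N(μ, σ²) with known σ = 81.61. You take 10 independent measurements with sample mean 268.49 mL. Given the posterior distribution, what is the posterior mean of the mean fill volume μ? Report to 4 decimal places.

268.2624

For Normal data with known variance σ², a Normal(μ₀, σ₀²) prior on μ is conjugate. Posterior precision = 1/σ₀² + n/σ²; posterior mean is the precision-weighted average of μ₀ and x̄.
n·x̄ = 10·268.49 = 2684.9.
σ₀² = 53.07² = 2816.4249, σ² = 81.61² = 6660.1921; σ² + n·σ₀² = 6660.1921 + 10·2816.4249 = 34824.4411.
Posterior mean = (μ₀/σ₀² + n·x̄/σ²)/(1/σ₀² + n/σ²) = (σ²·μ₀ + σ₀²·n·x̄)/(σ² + n·σ₀²) = (6660.1921·267.30 + 2816.4249·2684.9)/34824.4411 = 9342088.56234/34824.4411 = 268.2624.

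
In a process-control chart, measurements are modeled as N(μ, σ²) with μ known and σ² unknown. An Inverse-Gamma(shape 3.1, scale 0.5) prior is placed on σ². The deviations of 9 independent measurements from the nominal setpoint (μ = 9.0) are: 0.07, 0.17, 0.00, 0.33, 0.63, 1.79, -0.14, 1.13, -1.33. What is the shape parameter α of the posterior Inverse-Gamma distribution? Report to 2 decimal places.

With known mean μ and an Inverse-Gamma(α, β) prior on σ², the Normal likelihood is conjugate: posterior is Inv-Gamma(α + n/2, β + Σ(xᵢ−μ)²/2).
Σ(xᵢ−μ)² = (0.07)² + (0.17)² + (0.00)² + (0.33)² + (0.63)² + (1.79)² + (-0.14)² + (1.13)² + (-1.33)² = 6.8091.
Posterior: Inv-Gamma(3.1 + 9/2, 0.5 + 6.8091/2) = Inv-Gamma(7.60, 3.90455).
Posterior α = 7.60.

7.60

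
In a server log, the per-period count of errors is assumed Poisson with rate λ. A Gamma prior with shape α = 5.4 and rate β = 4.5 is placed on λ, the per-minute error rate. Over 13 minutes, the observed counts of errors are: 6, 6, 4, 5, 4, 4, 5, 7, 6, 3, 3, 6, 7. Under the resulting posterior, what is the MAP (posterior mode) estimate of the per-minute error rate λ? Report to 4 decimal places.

With a Gamma(shape α, rate β) prior, the Poisson likelihood is conjugate: the posterior is Gamma(α + ΣXᵢ, β + n).
Sum of counts S = 66 over n = 13 minutes.
Posterior: Gamma(α+S, β+n) = Gamma(5.4+66, 4.5+13) = Gamma(71.4, 17.5).
Mode of Gamma(α,β) for α≥1 is (α−1)/β = 70.4/17.5 = 4.0229.

4.0229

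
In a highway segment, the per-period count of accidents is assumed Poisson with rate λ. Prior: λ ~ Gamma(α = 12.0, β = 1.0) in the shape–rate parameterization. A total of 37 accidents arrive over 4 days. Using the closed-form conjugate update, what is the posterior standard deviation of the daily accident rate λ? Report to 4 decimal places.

With a Gamma(shape α, rate β) prior, the Poisson likelihood is conjugate: the posterior is Gamma(α + ΣXᵢ, β + n).
Posterior: Gamma(α+S, β+n) = Gamma(12.0+37, 1.0+4) = Gamma(49.0, 5.0).
SD = √α/β = √49.0/5.0 = 1.4000.

1.4000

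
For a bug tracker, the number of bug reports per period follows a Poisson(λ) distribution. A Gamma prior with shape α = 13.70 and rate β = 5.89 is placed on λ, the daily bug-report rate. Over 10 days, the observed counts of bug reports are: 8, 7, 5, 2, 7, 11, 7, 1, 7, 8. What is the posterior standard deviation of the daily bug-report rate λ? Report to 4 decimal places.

With a Gamma(shape α, rate β) prior, the Poisson likelihood is conjugate: the posterior is Gamma(α + ΣXᵢ, β + n).
Sum of counts S = 63 over n = 10 days.
Posterior: Gamma(α+S, β+n) = Gamma(13.70+63, 5.89+10) = Gamma(76.70, 15.89).
SD = √α/β = √76.70/15.89 = 0.5512.

0.5512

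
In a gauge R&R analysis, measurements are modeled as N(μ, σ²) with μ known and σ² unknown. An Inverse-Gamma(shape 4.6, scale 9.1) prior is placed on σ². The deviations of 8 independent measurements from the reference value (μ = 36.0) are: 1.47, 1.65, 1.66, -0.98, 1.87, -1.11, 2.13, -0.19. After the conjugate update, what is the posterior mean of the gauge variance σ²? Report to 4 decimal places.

2.3751

With known mean μ and an Inverse-Gamma(α, β) prior on σ², the Normal likelihood is conjugate: posterior is Inv-Gamma(α + n/2, β + Σ(xᵢ−μ)²/2).
Σ(xᵢ−μ)² = (1.47)² + (1.65)² + (1.66)² + (-0.98)² + (1.87)² + (-1.11)² + (2.13)² + (-0.19)² = 17.9014.
Posterior: Inv-Gamma(4.6 + 8/2, 9.1 + 17.9014/2) = Inv-Gamma(8.60, 18.05070).
E[σ²|data] = β/(α−1) = 18.05070/7.60 = 2.3751.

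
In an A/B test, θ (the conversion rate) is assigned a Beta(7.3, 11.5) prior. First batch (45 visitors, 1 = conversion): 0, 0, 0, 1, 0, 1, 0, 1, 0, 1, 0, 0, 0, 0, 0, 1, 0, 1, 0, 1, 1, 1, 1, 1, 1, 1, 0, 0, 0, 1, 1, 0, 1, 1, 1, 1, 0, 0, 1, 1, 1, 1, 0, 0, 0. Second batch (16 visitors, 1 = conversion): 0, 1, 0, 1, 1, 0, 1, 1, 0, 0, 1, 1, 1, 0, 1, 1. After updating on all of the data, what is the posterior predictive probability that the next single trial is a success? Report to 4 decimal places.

0.5050

The Beta prior is conjugate to a Binomial/Bernoulli likelihood; the update adds successes to α and failures to β.
After batch 1: Beta(7.3+23, 11.5+22) = Beta(30.3, 33.5).
After batch 2: Beta(30.3+10, 33.5+6) = Beta(40.3, 39.5).
For a single future Bernoulli trial, P(success | data) = α/(α+β) = 0.5050.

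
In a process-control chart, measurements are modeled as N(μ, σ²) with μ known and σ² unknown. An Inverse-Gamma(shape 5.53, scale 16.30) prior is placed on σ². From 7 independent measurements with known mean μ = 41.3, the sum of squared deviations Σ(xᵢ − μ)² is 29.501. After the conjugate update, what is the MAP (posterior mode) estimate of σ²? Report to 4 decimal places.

With known mean μ and an Inverse-Gamma(α, β) prior on σ², the Normal likelihood is conjugate: posterior is Inv-Gamma(α + n/2, β + Σ(xᵢ−μ)²/2).
Posterior: Inv-Gamma(5.53 + 7/2, 16.30 + 29.501/2) = Inv-Gamma(9.03, 31.0505).
Mode = β/(α+1) = 31.0505/10.03 = 3.0958.

3.0958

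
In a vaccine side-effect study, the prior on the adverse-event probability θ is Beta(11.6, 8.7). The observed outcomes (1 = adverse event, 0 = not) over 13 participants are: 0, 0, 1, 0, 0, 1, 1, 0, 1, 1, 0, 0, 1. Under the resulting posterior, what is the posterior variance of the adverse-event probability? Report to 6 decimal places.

0.007265

The Beta prior is conjugate to a Binomial/Bernoulli likelihood; the update adds successes to α and failures to β.
Posterior: Beta(α+k, β+n−k) = Beta(11.6+6, 8.7+7) = Beta(17.6, 15.7).
Var = αβ/((α+β)²(α+β+1)) = 17.6·15.7/(33.3²·34.3) = 0.007265.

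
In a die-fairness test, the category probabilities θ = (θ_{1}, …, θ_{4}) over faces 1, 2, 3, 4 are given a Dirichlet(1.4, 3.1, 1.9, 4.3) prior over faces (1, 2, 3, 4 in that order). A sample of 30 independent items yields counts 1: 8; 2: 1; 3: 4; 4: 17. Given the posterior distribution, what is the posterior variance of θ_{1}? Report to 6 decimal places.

0.004259

The Dirichlet prior is conjugate to the Multinomial likelihood: each posterior αⱼ = prior αⱼ + observed count nⱼ.
Posterior concentration: (9.4, 4.1, 5.9, 21.3), total = 40.7.
Var[θ_j] = α_j(Σα−α_j)/((Σα)²(Σα+1)) = 9.4·31.3/(40.7²·41.7) = 0.004259.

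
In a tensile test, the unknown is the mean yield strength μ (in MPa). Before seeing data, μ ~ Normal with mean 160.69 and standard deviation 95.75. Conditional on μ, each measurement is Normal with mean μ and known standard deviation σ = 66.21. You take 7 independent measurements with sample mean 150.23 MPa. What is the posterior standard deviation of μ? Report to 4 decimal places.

24.2118

For Normal data with known variance σ², a Normal(μ₀, σ₀²) prior on μ is conjugate. Posterior precision = 1/σ₀² + n/σ²; posterior mean is the precision-weighted average of μ₀ and x̄.
σ₀² = 95.75² = 9168.0625, σ² = 66.21² = 4383.7641; σ² + n·σ₀² = 4383.7641 + 7·9168.0625 = 68560.2016.
Posterior precision = 1/σ₀² + n/σ² = 1/9168.0625 + 7/4383.7641 = (σ² + n·σ₀²)/(σ₀²σ²) = 68560.2016/(9168.0625·4383.7641); posterior variance σₙ² = σ₀²σ²/(σ² + n·σ₀²) = 9168.0625·4383.7641/68560.2016 = 586.209234.
Posterior SD = √σₙ² = √(9168.0625·4383.7641/68560.2016) = 24.2118.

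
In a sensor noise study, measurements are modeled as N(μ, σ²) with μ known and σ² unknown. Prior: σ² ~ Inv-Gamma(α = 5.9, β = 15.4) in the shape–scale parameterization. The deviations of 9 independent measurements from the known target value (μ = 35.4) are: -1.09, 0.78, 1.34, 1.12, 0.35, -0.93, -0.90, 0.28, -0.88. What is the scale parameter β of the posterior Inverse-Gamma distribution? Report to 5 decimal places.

With known mean μ and an Inverse-Gamma(α, β) prior on σ², the Normal likelihood is conjugate: posterior is Inv-Gamma(α + n/2, β + Σ(xᵢ−μ)²/2).
Σ(xᵢ−μ)² = (-1.09)² + (0.78)² + (1.34)² + (1.12)² + (0.35)² + (-0.93)² + (-0.90)² + (0.28)² + (-0.88)² = 7.4967.
Posterior: Inv-Gamma(5.9 + 9/2, 15.4 + 7.4967/2) = Inv-Gamma(10.40, 19.14835).
Posterior β = 19.14835.

19.14835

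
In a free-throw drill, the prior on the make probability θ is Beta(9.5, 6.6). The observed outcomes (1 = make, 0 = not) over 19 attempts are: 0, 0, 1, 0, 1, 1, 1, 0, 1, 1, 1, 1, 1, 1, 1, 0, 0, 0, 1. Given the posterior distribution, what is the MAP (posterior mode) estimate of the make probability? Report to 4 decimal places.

0.6193

The Beta prior is conjugate to a Binomial/Bernoulli likelihood; the update adds successes to α and failures to β.
Posterior: Beta(α+k, β+n−k) = Beta(9.5+12, 6.6+7) = Beta(21.5, 13.6).
Mode of Beta(a,b) for a,b>1 is (a−1)/(a+b−2) = 20.5/33.1 = 0.6193.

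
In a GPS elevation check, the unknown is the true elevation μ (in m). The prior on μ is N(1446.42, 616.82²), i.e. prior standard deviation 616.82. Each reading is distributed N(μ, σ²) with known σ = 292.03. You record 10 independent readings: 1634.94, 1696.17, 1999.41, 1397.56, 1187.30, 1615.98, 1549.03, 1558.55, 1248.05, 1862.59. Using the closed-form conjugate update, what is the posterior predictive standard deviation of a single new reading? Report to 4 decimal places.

305.9783

For Normal data with known variance σ², a Normal(μ₀, σ₀²) prior on μ is conjugate. Posterior precision = 1/σ₀² + n/σ²; posterior mean is the precision-weighted average of μ₀ and x̄.
σ₀² = 616.82² = 380466.9124, σ² = 292.03² = 85281.5209; σ² + n·σ₀² = 85281.5209 + 10·380466.9124 = 3889950.6449.
Posterior precision = 1/σ₀² + n/σ² = 1/380466.9124 + 10/85281.5209 = (σ² + n·σ₀²)/(σ₀²σ²) = 3889950.6449/(380466.9124·85281.5209); posterior variance σₙ² = σ₀²σ²/(σ² + n·σ₀²) = 380466.9124·85281.5209/3889950.6449 = 8341.184736.
Predictive variance for one new observation = σₙ² + σ² = 380466.9124·85281.5209/3889950.6449 + 85281.5209 = σ²·(σ₀² + 3889950.6449)/3889950.6449 = 85281.5209·4270417.5573/3889950.6449 = 93622.705636; SD = √(85281.5209·4270417.5573/3889950.6449) = 305.9783.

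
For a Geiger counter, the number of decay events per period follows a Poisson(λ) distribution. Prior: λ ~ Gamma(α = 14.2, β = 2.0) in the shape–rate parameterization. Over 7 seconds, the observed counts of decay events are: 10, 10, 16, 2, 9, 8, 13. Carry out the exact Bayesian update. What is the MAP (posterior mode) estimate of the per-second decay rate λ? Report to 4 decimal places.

9.0222

With a Gamma(shape α, rate β) prior, the Poisson likelihood is conjugate: the posterior is Gamma(α + ΣXᵢ, β + n).
Sum of counts S = 68 over n = 7 seconds.
Posterior: Gamma(α+S, β+n) = Gamma(14.2+68, 2.0+7) = Gamma(82.2, 9.0).
Mode of Gamma(α,β) for α≥1 is (α−1)/β = 81.2/9.0 = 9.0222.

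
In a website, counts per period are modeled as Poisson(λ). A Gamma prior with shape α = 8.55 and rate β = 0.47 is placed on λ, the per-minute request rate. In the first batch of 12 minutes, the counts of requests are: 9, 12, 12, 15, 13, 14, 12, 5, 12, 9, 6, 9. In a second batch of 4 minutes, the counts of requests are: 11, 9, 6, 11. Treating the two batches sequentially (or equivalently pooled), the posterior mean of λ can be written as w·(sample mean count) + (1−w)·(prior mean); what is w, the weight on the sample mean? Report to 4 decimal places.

With a Gamma(shape α, rate β) prior, the Poisson likelihood is conjugate: the posterior is Gamma(α + ΣXᵢ, β + n).
Total number of minutes: n = 12 + 4 = 16.
Posterior mean = (α₀+S)/(β₀+n) = [n/(β₀+n)]·(S/n) + [β₀/(β₀+n)]·(α₀/β₀), so only n and β₀ enter the weight.
Weight on data w = n/(β₀+n) = 16/(0.47+16) = 16/16.47 = 0.9715.

0.9715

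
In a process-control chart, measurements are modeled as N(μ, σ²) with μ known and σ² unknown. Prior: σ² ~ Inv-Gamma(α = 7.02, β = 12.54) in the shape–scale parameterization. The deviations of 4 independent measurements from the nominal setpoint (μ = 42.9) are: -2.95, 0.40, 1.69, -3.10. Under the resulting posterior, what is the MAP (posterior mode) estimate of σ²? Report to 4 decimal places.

2.3158

With known mean μ and an Inverse-Gamma(α, β) prior on σ², the Normal likelihood is conjugate: posterior is Inv-Gamma(α + n/2, β + Σ(xᵢ−μ)²/2).
Σ(xᵢ−μ)² = (-2.95)² + (0.40)² + (1.69)² + (-3.10)² = 21.3286.
Posterior: Inv-Gamma(7.02 + 4/2, 12.54 + 21.3286/2) = Inv-Gamma(9.02, 23.20430).
Mode = β/(α+1) = 23.20430/10.02 = 2.3158.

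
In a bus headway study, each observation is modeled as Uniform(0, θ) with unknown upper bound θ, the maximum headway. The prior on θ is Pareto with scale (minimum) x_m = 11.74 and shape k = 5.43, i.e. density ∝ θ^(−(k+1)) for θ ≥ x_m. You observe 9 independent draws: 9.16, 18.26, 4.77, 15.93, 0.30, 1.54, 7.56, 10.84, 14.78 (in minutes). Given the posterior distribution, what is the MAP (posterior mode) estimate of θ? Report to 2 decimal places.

A Pareto(scale x_m, shape k) prior on the upper bound θ of Uniform(0, θ) is conjugate: posterior is Pareto(max(x_m, max xᵢ), k + n).
Sample maximum = 18.26; prior scale x_m = 11.74 → posterior scale = max = 18.26.
Posterior shape = 5.43 + 9 = 14.43.
The Pareto density is decreasing on [x_m, ∞), so the mode is x_m = 18.26.

18.26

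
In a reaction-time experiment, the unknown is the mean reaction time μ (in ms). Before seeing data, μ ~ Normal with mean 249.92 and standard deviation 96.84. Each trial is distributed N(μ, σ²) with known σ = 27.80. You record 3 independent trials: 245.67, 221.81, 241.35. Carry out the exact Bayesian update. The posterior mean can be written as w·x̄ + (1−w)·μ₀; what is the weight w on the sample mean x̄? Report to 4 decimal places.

For Normal data with known variance σ², a Normal(μ₀, σ₀²) prior on μ is conjugate. Posterior precision = 1/σ₀² + n/σ²; posterior mean is the precision-weighted average of μ₀ and x̄.
σ₀² = 96.84² = 9377.9856, σ² = 27.80² = 772.84. Prior precision 1/σ₀² = 1/9377.9856; data precision n/σ² = 3/772.84.
w = (n/σ²)/(1/σ₀² + n/σ²) = n·σ₀²/(σ² + n·σ₀²) = 3·9377.9856/(772.84 + 3·9377.9856) = 28133.9568/28906.7968 = 0.9733.

0.9733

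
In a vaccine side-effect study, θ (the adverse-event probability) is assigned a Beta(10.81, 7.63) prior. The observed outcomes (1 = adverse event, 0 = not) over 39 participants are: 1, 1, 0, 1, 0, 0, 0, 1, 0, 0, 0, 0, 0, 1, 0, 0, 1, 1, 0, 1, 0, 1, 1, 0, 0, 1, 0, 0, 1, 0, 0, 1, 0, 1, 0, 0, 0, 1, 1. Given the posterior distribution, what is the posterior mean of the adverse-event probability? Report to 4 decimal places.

0.4667

The Beta prior is conjugate to a Binomial/Bernoulli likelihood; the update adds successes to α and failures to β.
Posterior: Beta(α+k, β+n−k) = Beta(10.81+16, 7.63+23) = Beta(26.81, 30.63).
Posterior mean = α/(α+β) = 26.81/57.44 = 0.4667.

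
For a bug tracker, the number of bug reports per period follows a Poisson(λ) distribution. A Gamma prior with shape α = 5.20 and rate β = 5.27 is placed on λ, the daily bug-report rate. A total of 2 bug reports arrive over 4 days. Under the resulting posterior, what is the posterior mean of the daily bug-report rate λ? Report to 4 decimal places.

0.7767

With a Gamma(shape α, rate β) prior, the Poisson likelihood is conjugate: the posterior is Gamma(α + ΣXᵢ, β + n).
Posterior: Gamma(α+S, β+n) = Gamma(5.20+2, 5.27+4) = Gamma(7.20, 9.27).
Posterior mean = α/β = 7.20/9.27 = 0.7767.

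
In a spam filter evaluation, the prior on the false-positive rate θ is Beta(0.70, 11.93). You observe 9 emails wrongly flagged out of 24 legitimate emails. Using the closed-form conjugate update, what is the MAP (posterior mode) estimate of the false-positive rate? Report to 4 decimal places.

The Beta prior is conjugate to a Binomial/Bernoulli likelihood; the update adds successes to α and failures to β.
Posterior: Beta(α+k, β+n−k) = Beta(0.70+9, 11.93+15) = Beta(9.70, 26.93).
Mode of Beta(a,b) for a,b>1 is (a−1)/(a+b−2) = 8.70/34.63 = 0.2512.

0.2512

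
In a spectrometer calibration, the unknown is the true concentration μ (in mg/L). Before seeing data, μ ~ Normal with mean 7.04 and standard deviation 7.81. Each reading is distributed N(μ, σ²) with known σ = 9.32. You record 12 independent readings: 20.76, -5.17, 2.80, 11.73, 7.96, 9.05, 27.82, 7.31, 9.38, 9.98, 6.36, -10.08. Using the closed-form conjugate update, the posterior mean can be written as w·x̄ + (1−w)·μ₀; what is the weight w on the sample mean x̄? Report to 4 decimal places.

For Normal data with known variance σ², a Normal(μ₀, σ₀²) prior on μ is conjugate. Posterior precision = 1/σ₀² + n/σ²; posterior mean is the precision-weighted average of μ₀ and x̄.
σ₀² = 7.81² = 60.9961, σ² = 9.32² = 86.8624. Prior precision 1/σ₀² = 1/60.9961; data precision n/σ² = 12/86.8624.
w = (n/σ²)/(1/σ₀² + n/σ²) = n·σ₀²/(σ² + n·σ₀²) = 12·60.9961/(86.8624 + 12·60.9961) = 731.9532/818.8156 = 0.8939.

0.8939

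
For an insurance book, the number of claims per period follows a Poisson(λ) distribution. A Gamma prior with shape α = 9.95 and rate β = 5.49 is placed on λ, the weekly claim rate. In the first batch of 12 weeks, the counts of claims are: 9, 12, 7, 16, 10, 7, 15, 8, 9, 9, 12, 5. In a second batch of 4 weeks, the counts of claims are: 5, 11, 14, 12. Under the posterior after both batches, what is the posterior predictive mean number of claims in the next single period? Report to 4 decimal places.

7.9549

With a Gamma(shape α, rate β) prior, the Poisson likelihood is conjugate: the posterior is Gamma(α + ΣXᵢ, β + n).
Batch 1: sum of counts S = 119 over n = 12 weeks.
After batch 1: Gamma(α+S, β+n) = Gamma(9.95+119, 5.49+12) = Gamma(128.95, 17.49).
Batch 2: sum of counts S = 42 over n = 4 weeks.
After batch 2: Gamma(α+S, β+n) = Gamma(128.95+42, 17.49+4) = Gamma(170.95, 21.49).
The predictive distribution for one future period is NegBinom with mean α/β = 7.9549.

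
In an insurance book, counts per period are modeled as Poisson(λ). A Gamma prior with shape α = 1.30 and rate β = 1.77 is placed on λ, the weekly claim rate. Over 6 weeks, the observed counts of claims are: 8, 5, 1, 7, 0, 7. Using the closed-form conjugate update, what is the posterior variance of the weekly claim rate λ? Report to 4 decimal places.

0.4853

With a Gamma(shape α, rate β) prior, the Poisson likelihood is conjugate: the posterior is Gamma(α + ΣXᵢ, β + n).
Sum of counts S = 28 over n = 6 weeks.
Posterior: Gamma(α+S, β+n) = Gamma(1.30+28, 1.77+6) = Gamma(29.30, 7.77).
Var = α/β² = 29.30/7.77² = 0.4853.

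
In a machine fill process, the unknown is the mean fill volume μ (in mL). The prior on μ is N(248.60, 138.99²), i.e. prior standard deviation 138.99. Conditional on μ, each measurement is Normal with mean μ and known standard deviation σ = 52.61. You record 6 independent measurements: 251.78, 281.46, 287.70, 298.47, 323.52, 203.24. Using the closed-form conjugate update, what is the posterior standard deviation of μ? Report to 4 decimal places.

For Normal data with known variance σ², a Normal(μ₀, σ₀²) prior on μ is conjugate. Posterior precision = 1/σ₀² + n/σ²; posterior mean is the precision-weighted average of μ₀ and x̄.
σ₀² = 138.99² = 19318.2201, σ² = 52.61² = 2767.8121; σ² + n·σ₀² = 2767.8121 + 6·19318.2201 = 118677.1327.
Posterior precision = 1/σ₀² + n/σ² = 1/19318.2201 + 6/2767.8121 = (σ² + n·σ₀²)/(σ₀²σ²) = 118677.1327/(19318.2201·2767.8121); posterior variance σₙ² = σ₀²σ²/(σ² + n·σ₀²) = 19318.2201·2767.8121/118677.1327 = 450.543438.
Posterior SD = √σₙ² = √(19318.2201·2767.8121/118677.1327) = 21.2260.

21.2260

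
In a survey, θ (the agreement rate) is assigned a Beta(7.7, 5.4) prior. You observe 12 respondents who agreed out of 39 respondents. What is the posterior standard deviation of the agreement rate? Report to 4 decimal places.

0.0665

The Beta prior is conjugate to a Binomial/Bernoulli likelihood; the update adds successes to α and failures to β.
Posterior: Beta(α+k, β+n−k) = Beta(7.7+12, 5.4+27) = Beta(19.7, 32.4).
Var = αβ/((α+β)²(α+β+1)) = 19.7·32.4/(52.1²·53.1) = 0.00442834; SD = √0.00442834 = 0.0665.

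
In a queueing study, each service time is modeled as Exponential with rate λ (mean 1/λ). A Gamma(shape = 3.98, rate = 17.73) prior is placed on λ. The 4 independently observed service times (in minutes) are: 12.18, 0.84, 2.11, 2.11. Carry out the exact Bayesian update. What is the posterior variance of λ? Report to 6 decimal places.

With a Gamma(shape α, rate β) prior on the exponential rate λ, the posterior after n observations with total T = Σxᵢ is Gamma(α+n, β+T).
Sum of observations T = 17.24 minutes; n = 4.
Posterior: Gamma(3.98+4, 17.73+17.24) = Gamma(7.98, 34.97).
Var = α/β² = 0.006525.

0.006525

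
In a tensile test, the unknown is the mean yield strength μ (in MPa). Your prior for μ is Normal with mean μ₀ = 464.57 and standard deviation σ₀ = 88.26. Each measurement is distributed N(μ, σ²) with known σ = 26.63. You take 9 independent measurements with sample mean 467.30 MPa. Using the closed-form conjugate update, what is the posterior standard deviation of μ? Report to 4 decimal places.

8.8321

For Normal data with known variance σ², a Normal(μ₀, σ₀²) prior on μ is conjugate. Posterior precision = 1/σ₀² + n/σ²; posterior mean is the precision-weighted average of μ₀ and x̄.
σ₀² = 88.26² = 7789.8276, σ² = 26.63² = 709.1569; σ² + n·σ₀² = 709.1569 + 9·7789.8276 = 70817.6053.
Posterior precision = 1/σ₀² + n/σ² = 1/7789.8276 + 9/709.1569 = (σ² + n·σ₀²)/(σ₀²σ²) = 70817.6053/(7789.8276·709.1569); posterior variance σₙ² = σ₀²σ²/(σ² + n·σ₀²) = 7789.8276·709.1569/70817.6053 = 78.006168.
Posterior SD = √σₙ² = √(7789.8276·709.1569/70817.6053) = 8.8321.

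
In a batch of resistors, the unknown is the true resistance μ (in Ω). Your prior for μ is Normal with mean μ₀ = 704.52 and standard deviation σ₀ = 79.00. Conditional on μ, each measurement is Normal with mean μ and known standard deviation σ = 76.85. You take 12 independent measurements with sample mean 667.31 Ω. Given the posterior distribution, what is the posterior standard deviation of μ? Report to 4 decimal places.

21.3585

For Normal data with known variance σ², a Normal(μ₀, σ₀²) prior on μ is conjugate. Posterior precision = 1/σ₀² + n/σ²; posterior mean is the precision-weighted average of μ₀ and x̄.
σ₀² = 79.00² = 6241, σ² = 76.85² = 5905.9225; σ² + n·σ₀² = 5905.9225 + 12·6241 = 80797.9225.
Posterior precision = 1/σ₀² + n/σ² = 1/6241 + 12/5905.9225 = (σ² + n·σ₀²)/(σ₀²σ²) = 80797.9225/(6241·5905.9225); posterior variance σₙ² = σ₀²σ²/(σ² + n·σ₀²) = 6241·5905.9225/80797.9225 = 456.185768.
Posterior SD = √σₙ² = √(6241·5905.9225/80797.9225) = 21.3585.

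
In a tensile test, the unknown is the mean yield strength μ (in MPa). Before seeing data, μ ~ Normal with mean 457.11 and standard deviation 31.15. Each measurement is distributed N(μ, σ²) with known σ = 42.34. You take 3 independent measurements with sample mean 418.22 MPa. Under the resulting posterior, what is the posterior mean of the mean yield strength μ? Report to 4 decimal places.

For Normal data with known variance σ², a Normal(μ₀, σ₀²) prior on μ is conjugate. Posterior precision = 1/σ₀² + n/σ²; posterior mean is the precision-weighted average of μ₀ and x̄.
n·x̄ = 3·418.22 = 1254.66.
σ₀² = 31.15² = 970.3225, σ² = 42.34² = 1792.6756; σ² + n·σ₀² = 1792.6756 + 3·970.3225 = 4703.6431.
Posterior mean = (μ₀/σ₀² + n·x̄/σ²)/(1/σ₀² + n/σ²) = (σ²·μ₀ + σ₀²·n·x̄)/(σ² + n·σ₀²) = (1792.6756·457.11 + 970.3225·1254.66)/4703.6431 = 2036874.771366/4703.6431 = 433.0419.

433.0419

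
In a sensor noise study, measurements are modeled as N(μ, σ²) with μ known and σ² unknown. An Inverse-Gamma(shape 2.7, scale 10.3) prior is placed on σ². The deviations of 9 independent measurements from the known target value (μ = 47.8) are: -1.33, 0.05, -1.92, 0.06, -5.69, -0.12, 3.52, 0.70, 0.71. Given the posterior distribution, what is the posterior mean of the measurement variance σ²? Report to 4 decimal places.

With known mean μ and an Inverse-Gamma(α, β) prior on σ², the Normal likelihood is conjugate: posterior is Inv-Gamma(α + n/2, β + Σ(xᵢ−μ)²/2).
Σ(xᵢ−μ)² = (-1.33)² + (0.05)² + (-1.92)² + (0.06)² + (-5.69)² + (-0.12)² + (3.52)² + (0.70)² + (0.71)² = 51.2364.
Posterior: Inv-Gamma(2.7 + 9/2, 10.3 + 51.2364/2) = Inv-Gamma(7.20, 35.91820).
E[σ²|data] = β/(α−1) = 35.91820/6.20 = 5.7933.

5.7933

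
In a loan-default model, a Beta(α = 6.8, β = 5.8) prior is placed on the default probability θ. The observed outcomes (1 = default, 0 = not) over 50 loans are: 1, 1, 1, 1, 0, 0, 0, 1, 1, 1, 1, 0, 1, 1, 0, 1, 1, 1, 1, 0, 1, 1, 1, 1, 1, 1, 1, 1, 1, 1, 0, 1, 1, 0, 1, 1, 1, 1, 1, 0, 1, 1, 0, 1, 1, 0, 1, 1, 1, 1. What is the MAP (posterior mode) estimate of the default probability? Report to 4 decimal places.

0.7393

The Beta prior is conjugate to a Binomial/Bernoulli likelihood; the update adds successes to α and failures to β.
Posterior: Beta(α+k, β+n−k) = Beta(6.8+39, 5.8+11) = Beta(45.8, 16.8).
Mode of Beta(a,b) for a,b>1 is (a−1)/(a+b−2) = 44.8/60.6 = 0.7393.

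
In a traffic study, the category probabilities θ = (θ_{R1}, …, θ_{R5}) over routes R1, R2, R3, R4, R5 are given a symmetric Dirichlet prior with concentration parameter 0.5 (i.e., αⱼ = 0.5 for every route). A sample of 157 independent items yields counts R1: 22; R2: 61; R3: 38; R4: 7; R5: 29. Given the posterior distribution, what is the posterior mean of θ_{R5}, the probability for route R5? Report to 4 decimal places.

0.1850

The Dirichlet prior is conjugate to the Multinomial likelihood: each posterior αⱼ = prior αⱼ + observed count nⱼ.
Posterior concentration: (22.5, 61.5, 38.5, 7.5, 29.5), total = 159.5.
E[θ_{R5}|data] = α_{R5}/Σα = 29.5/159.5 = 0.1850.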